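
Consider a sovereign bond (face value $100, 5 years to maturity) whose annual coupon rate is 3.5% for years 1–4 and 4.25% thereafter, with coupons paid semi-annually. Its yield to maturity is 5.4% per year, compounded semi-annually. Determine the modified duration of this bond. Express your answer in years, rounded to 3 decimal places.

4.490 years

Periodic yield y = 0.027. First find Macaulay duration:
  t   CF        PV=CF/(1+0.027)^t    t·PV
  1        1.750         1.7040         1.7040
  2        1.750         1.6592         3.3184
  3        1.750         1.6156         4.8467
  4        1.750         1.5731         6.2924
  5        1.750         1.5317         7.6587
  6        1.750         1.4915         8.9488
  7        1.750         1.4523        10.1658
  8        1.750         1.4141        11.3127
  9        2.125         1.6720        15.0476
  10     102.125        78.2398       782.3978
  Σ                     92.3532       851.6930
P = 92.3532; Macaulay duration = 851.6930 / 92.3532 = 9.22213 half-year periods = 4.61107 years.
Modified duration = D_Mac / (1 + y) = 4.61107 / 1.027 = 4.48984 years.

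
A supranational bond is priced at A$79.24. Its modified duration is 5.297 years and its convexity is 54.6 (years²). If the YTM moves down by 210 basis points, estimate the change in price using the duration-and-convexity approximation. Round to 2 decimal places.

Duration effect: -D_mod·Δy = -5.297 × (-0.021) = +0.111237
Convexity effect: ½·C·(Δy)² = 0.5 × 54.6 × (-0.021)² = +0.0120393
ΔP/P ≈ +0.111237 + 0.0120393 = +0.1232763
ΔP ≈ 79.24 × (+0.1232763) = +9.768414012.

+A$9.77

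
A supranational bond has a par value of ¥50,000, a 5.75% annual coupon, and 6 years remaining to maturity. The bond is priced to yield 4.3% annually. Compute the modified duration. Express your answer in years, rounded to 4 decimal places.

5.0546 years

Periodic yield y = 0.043. First find Macaulay duration:
  t   CF        PV=CF/(1+0.043)^t    t·PV
  1     2,875.00     2,756.4717     2,756.4717
  2     2,875.00     2,642.8300     5,285.6601
  3     2,875.00     2,533.8735     7,601.6204
  4     2,875.00     2,429.4089     9,717.6355
  5     2,875.00     2,329.2511    11,646.2554
  6    52,875.00    41,071.8750   246,431.2501
  Σ                 53,763.7102   283,438.8933
P = 53,763.7102; Macaulay duration = 283,438.8933 / 53,763.7102 = 5.27194 years.
Modified duration = D_Mac / (1 + y) = 5.27194 / 1.043 = 5.05459 years.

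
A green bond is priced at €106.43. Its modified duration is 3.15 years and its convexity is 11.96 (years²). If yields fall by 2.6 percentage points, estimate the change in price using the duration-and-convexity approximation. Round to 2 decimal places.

+€9.15

Duration effect: -D_mod·Δy = -3.15 × (-0.026) = +0.081900
Convexity effect: ½·C·(Δy)² = 0.5 × 11.96 × (-0.026)² = +0.00404248
ΔP/P ≈ +0.081900 + 0.00404248 = +0.08594248
ΔP ≈ 106.43 × (+0.08594248) = +9.1468581464.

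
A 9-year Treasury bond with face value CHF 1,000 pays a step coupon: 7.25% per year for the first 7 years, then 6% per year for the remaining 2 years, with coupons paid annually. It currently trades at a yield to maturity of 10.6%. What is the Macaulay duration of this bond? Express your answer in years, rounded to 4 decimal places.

Periodic yield y = 0.106. Discount each cash flow and weight by its year:
  t   CF        PV=CF/(1+0.106)^t    t·PV
  1        72.50        65.5515        65.5515
  2        72.50        59.2690       118.5380
  3        72.50        53.5886       160.7659
  4        72.50        48.4526       193.8106
  5        72.50        43.8089       219.0445
  6        72.50        39.6102       237.6613
  7        72.50        35.8139       250.6976
  8        60.00        26.7985       214.3879
  9     1,060.00       428.0650     3,852.5850
  Σ                    800.9584     5,313.0424
Price P = Σ PV = 800.9584.
Macaulay duration = Σ(t·PV) / P = 5,313.0424 / 800.9584 = 6.63336 years.

6.6334 years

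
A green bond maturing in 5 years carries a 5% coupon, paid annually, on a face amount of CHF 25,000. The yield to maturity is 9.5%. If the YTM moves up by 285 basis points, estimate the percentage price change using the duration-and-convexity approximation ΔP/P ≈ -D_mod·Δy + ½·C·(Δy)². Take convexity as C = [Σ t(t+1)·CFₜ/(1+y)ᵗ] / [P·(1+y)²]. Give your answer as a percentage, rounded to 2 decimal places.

With y = 0.095:
  t   CF        PV=CF/(1+0.095)^t    t·PV        t(t+1)·PV
  1     1,250.00     1,141.5525     1,141.5525       2,283.1050
  2     1,250.00     1,042.5137     2,085.0274       6,255.0823
  3     1,250.00       952.0673     2,856.2019      11,424.8078
  4     1,250.00       869.4679     3,477.8715      17,389.3573
  5    26,250.00    16,674.7262    83,373.6311     500,241.7864
  Σ                 20,680.3276    92,934.2844     537,594.1388
P = 20,680.3276; D_Mac = 4.49385 yrs; D_mod = 4.10397 yrs; C = 21.68048.
Duration effect: -4.10397 × (+0.0285) = -0.116963
Convexity effect: 0.5 × 21.68048 × (0.0285)² = +0.0088050
ΔP/P ≈ -0.116963 + 0.0088050 = -0.108158 = -10.8158%.

-10.82%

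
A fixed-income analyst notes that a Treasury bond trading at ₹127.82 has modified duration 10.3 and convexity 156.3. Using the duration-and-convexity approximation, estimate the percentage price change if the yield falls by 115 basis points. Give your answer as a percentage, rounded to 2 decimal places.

+12.88%

Duration effect: -D_mod·Δy = -10.3 × (-0.0115) = +0.118450
Convexity effect: ½·C·(Δy)² = 0.5 × 156.3 × (-0.0115)² = +0.0103353375
ΔP/P ≈ +0.118450 + 0.0103353375 = +0.1287853375
= +12.87853375%.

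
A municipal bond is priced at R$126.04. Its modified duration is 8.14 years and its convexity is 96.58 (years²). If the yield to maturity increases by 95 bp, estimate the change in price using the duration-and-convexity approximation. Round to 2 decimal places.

Duration effect: -D_mod·Δy = -8.14 × (+0.0095) = -0.077330
Convexity effect: ½·C·(Δy)² = 0.5 × 96.58 × (0.0095)² = +0.0043581725
ΔP/P ≈ -0.077330 + 0.0043581725 = -0.0729718275
ΔP ≈ 126.04 × (-0.0729718275) = -9.1973691381.

-R$9.20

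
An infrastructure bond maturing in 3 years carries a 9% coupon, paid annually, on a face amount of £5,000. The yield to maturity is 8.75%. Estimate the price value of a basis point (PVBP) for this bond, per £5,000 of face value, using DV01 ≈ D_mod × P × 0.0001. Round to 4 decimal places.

Periodic yield y = 0.0875.
  t   CF        PV=CF/(1+0.0875)^t    t·PV
  1       450.00       413.7931       413.7931
  2       450.00       380.4994       760.9988
  3     5,450.00     4,237.4902    12,712.4706
  Σ                  5,031.7827    13,887.2625
P = 5,031.7827; D_Mac = 2.75991 yrs; D_mod = 2.53785 yrs.
DV01 ≈ 2.53785 × 5,031.7827 × 0.0001 = 1.276990.

£1.2770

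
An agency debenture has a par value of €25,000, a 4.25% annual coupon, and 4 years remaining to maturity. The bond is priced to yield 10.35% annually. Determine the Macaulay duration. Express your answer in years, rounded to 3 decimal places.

Periodic yield y = 0.1035. Discount each cash flow and weight by its year:
  t   CF        PV=CF/(1+0.1035)^t    t·PV
  1     1,062.50       962.8455       962.8455
  2     1,062.50       872.5378     1,745.0757
  3     1,062.50       790.7003     2,372.1010
  4    26,062.50    17,576.2703    70,305.0811
  Σ                 20,202.3539    75,385.1033
Price P = Σ PV = 20,202.3539.
Macaulay duration = Σ(t·PV) / P = 75,385.1033 / 20,202.3539 = 3.73150 years.

3.732 years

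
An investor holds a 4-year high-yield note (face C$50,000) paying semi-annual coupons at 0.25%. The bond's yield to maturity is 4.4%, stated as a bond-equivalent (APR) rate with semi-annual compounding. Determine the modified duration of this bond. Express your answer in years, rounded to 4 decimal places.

3.8950 years

Periodic yield y = 0.022. First find Macaulay duration:
  t   CF        PV=CF/(1+0.022)^t    t·PV
  1        62.50        61.1546        61.1546
  2        62.50        59.8382       119.6763
  3        62.50        58.5501       175.6502
  4        62.50        57.2897       229.1587
  5        62.50        56.0564       280.2822
  6        62.50        54.8497       329.0985
  7        62.50        53.6690       375.6832
  8    50,062.50    42,063.4962   336,507.9695
  Σ                 42,464.9039   338,078.6732
P = 42,464.9039; Macaulay duration = 338,078.6732 / 42,464.9039 = 7.96137 half-year periods = 3.98068 years.
Modified duration = D_Mac / (1 + y) = 3.98068 / 1.022 = 3.89499 years.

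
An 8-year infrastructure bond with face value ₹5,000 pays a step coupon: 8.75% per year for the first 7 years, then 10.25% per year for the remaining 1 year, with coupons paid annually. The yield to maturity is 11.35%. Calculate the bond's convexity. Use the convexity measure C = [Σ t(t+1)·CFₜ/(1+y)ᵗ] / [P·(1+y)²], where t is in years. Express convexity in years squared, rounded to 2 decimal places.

With y = 0.1135:
  t   CF        PV=CF/(1+0.1135)^t    t·PV        t(t+1)·PV
  1       437.50       392.9053       392.9053         785.8105
  2       437.50       352.8561       705.7122       2,117.1365
  3       437.50       316.8892       950.6675       3,802.6700
  4       437.50       284.5884     1,138.3535       5,691.7677
  5       437.50       255.5800     1,277.9002       7,667.4015
  6       437.50       229.5286     1,377.1714       9,640.1995
  7       437.50       206.1325     1,442.9276      11,543.4210
  8     5,512.50     2,332.5278    18,660.2225     167,942.0027
  Σ                  4,371.0078    25,945.8602     209,190.4094
P = 4,371.0078.
Convexity = Σ t(t+1)·PV / [P·(1+y)²] = 209,190.4094 / (4,371.0078 × 1.239882) = 38.59933.

38.60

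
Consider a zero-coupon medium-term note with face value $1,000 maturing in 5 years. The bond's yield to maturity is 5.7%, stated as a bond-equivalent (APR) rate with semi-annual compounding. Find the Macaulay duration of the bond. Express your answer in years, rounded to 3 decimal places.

5.000 years

A zero-coupon bond has a single cash flow at maturity, so its Macaulay duration equals its maturity: 5 years.
(Equivalently: 10 semi-annual periods ÷ 2 = 5 years.)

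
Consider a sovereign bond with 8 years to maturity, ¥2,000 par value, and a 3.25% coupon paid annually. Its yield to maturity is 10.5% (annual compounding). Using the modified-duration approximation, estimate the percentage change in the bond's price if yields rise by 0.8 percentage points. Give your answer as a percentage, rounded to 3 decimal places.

-4.993%

Periodic yield y = 0.105. Modified duration first:
  t   CF        PV=CF/(1+0.105)^t    t·PV
  1        65.00        58.8235        58.8235
  2        65.00        53.2340       106.4679
  3        65.00        48.1755       144.5266
  4        65.00        43.5978       174.3911
  5        65.00        39.4550       197.2750
  6        65.00        35.7059       214.2353
  7        65.00        32.3130       226.1911
  8     2,065.00       929.0131     7,432.1047
  Σ                  1,240.3178     8,554.0151
P = 1,240.3178; D_Mac = 6.89663 yrs; D_mod = 6.89663/(1+0.105) = 6.24130 yrs.
ΔP/P ≈ -D_mod · Δy = -6.24130 × (+0.008) = -0.049930 = -4.9930%.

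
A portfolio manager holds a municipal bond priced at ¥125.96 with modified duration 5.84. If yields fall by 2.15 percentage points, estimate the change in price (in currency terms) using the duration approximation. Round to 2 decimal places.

+¥15.82

Duration approximation: ΔP/P ≈ -D_mod · Δy = -5.84 × (-0.0215) = +0.125560.
ΔP ≈ 125.96 × (+0.125560) = +15.8155376.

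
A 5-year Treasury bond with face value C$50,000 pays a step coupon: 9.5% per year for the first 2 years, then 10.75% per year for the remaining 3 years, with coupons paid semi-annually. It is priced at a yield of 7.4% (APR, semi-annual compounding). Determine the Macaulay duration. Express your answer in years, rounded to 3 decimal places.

4.125 years

Periodic yield y = 0.037. Discount each cash flow and weight by its period:
  t   CF        PV=CF/(1+0.037)^t    t·PV
  1     2,375.00     2,290.2604     2,290.2604
  2     2,375.00     2,208.5442     4,417.0885
  3     2,375.00     2,129.7437     6,389.2311
  4     2,375.00     2,053.7548     8,215.0191
  5     2,687.50     2,241.0662    11,205.3311
  6     2,687.50     2,161.1053    12,966.6320
  7     2,687.50     2,083.9974    14,587.9820
  8     2,687.50     2,009.6407    16,077.1258
  9     2,687.50     1,937.9370    17,441.4334
  10   52,687.50    36,637.0104   366,370.1043
  Σ                 55,753.0603   459,960.2077
Price P = Σ PV = 55,753.0603.
Macaulay duration = Σ(t·PV) / P = 459,960.2077 / 55,753.0603 = 8.24995 half-year periods.
In years: 8.24995 / 2 = 4.12498 years.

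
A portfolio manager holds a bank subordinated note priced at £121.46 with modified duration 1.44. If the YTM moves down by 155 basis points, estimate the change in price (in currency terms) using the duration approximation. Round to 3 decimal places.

Duration approximation: ΔP/P ≈ -D_mod · Δy = -1.44 × (-0.0155) = +0.022320.
ΔP ≈ 121.46 × (+0.022320) = +2.7109872.

+£2.711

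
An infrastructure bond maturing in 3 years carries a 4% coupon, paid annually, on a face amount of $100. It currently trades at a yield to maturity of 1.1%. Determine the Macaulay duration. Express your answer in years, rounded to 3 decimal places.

2.891 years

Periodic yield y = 0.011. Discount each cash flow and weight by its year:
  t   CF        PV=CF/(1+0.011)^t    t·PV
  1         4.00         3.9565         3.9565
  2         4.00         3.9134         7.8269
  3       104.00       100.6421       301.9264
  Σ                    108.5121       313.7098
Price P = Σ PV = 108.5121.
Macaulay duration = Σ(t·PV) / P = 313.7098 / 108.5121 = 2.89101 years.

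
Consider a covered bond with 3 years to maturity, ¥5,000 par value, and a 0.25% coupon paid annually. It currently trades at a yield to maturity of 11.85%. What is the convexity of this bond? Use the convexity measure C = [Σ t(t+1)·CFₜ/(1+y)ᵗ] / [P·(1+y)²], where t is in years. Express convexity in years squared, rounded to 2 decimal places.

9.55

With y = 0.1185:
  t   CF        PV=CF/(1+0.1185)^t    t·PV        t(t+1)·PV
  1        12.50        11.1757        11.1757          22.3514
  2        12.50         9.9917        19.9833          59.9500
  3     5,012.50     3,582.1719    10,746.5156      42,986.0626
  Σ                  3,603.3392    10,777.6747      43,068.3639
P = 3,603.3392.
Convexity = Σ t(t+1)·PV / [P·(1+y)²] = 43,068.3639 / (3,603.3392 × 1.251042) = 9.55391.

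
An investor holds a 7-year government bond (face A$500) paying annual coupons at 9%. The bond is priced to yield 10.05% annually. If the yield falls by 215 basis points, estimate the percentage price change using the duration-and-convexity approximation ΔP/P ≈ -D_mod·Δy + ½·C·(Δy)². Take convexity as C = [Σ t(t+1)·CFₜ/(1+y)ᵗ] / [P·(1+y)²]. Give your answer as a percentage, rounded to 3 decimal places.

With y = 0.1005:
  t   CF        PV=CF/(1+0.1005)^t    t·PV        t(t+1)·PV
  1        45.00        40.8905        40.8905          81.7810
  2        45.00        37.1563        74.3126         222.9378
  3        45.00        33.7631       101.2893         405.1573
  4        45.00        30.6798       122.7191         613.5957
  5        45.00        27.8780       139.3902         836.3413
  6        45.00        25.3322       151.9930       1,063.9507
  7       545.00       278.7829     1,951.4805      15,611.8439
  Σ                    474.4828     2,582.0752      18,835.6077
P = 474.4828; D_Mac = 5.44187 yrs; D_mod = 4.94491 yrs; C = 32.77774.
Duration effect: -4.94491 × (-0.0215) = +0.106316
Convexity effect: 0.5 × 32.77774 × (-0.0215)² = +0.0075758
ΔP/P ≈ +0.106316 + 0.0075758 = +0.113891 = +11.3891%.

+11.389%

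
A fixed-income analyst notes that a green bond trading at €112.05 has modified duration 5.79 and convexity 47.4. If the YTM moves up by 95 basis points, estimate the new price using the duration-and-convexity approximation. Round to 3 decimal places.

Duration effect: -D_mod·Δy = -5.79 × (+0.0095) = -0.055005
Convexity effect: ½·C·(Δy)² = 0.5 × 47.4 × (0.0095)² = +0.002138925
ΔP/P ≈ -0.055005 + 0.002138925 = -0.052866075
New price ≈ 112.05 × (1 - 0.052866075) = 106.12635629625.

€106.126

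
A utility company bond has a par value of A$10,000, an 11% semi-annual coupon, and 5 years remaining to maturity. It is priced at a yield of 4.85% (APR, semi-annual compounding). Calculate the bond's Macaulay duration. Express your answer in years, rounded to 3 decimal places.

4.106 years

Periodic yield y = 0.02425. Discount each cash flow and weight by its period:
  t   CF        PV=CF/(1+0.02425)^t    t·PV
  1       550.00       536.9783       536.9783
  2       550.00       524.2649     1,048.5297
  3       550.00       511.8524     1,535.5573
  4       550.00       499.7339     1,998.9355
  5       550.00       487.9023     2,439.5113
  6       550.00       476.3508     2,858.1045
  7       550.00       465.0727     3,255.5092
  8       550.00       454.0617     3,632.4939
  9       550.00       443.3114     3,989.8029
  10   10,550.00     8,302.1912    83,021.9125
  Σ                 12,701.7196   104,317.3351
Price P = Σ PV = 12,701.7196.
Macaulay duration = Σ(t·PV) / P = 104,317.3351 / 12,701.7196 = 8.21285 half-year periods.
In years: 8.21285 / 2 = 4.10643 years.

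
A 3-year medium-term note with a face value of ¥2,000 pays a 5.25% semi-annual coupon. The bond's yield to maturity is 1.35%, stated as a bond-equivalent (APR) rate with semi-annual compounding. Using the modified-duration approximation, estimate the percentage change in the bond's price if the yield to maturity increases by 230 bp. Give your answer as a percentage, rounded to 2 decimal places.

Periodic yield y = 0.00675. Modified duration first:
  t   CF        PV=CF/(1+0.00675)^t    t·PV
  1        52.50        52.1480        52.1480
  2        52.50        51.7984       103.5967
  3        52.50        51.4511       154.3532
  4        52.50        51.1061       204.4244
  5        52.50        50.7634       253.8172
  6     2,052.50     1,971.3028    11,827.8167
  Σ                  2,228.5698    12,596.1563
P = 2,228.5698; D_Mac = 5.65213 half-year periods = 2.82606 yrs; D_mod = 2.82606/(1+0.00675) = 2.80711 yrs.
ΔP/P ≈ -D_mod · Δy = -2.80711 × (+0.023) = -0.064564 = -6.4564%.

-6.46%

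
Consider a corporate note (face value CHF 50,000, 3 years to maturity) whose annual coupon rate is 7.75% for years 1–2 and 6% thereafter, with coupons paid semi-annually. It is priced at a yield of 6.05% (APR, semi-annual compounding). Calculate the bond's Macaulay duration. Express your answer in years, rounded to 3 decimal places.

2.741 years

Periodic yield y = 0.03025. Discount each cash flow and weight by its period:
  t   CF        PV=CF/(1+0.03025)^t    t·PV
  1     1,937.50     1,880.6115     1,880.6115
  2     1,937.50     1,825.3934     3,650.7867
  3     1,937.50     1,771.7965     5,315.3895
  4     1,937.50     1,719.7734     6,879.0935
  5     1,500.00     1,292.3440     6,461.7202
  6    51,500.00    43,067.6812   258,406.0873
  Σ                 51,557.6000   282,593.6887
Price P = Σ PV = 51,557.6000.
Macaulay duration = Σ(t·PV) / P = 282,593.6887 / 51,557.6000 = 5.48113 half-year periods.
In years: 5.48113 / 2 = 2.74056 years.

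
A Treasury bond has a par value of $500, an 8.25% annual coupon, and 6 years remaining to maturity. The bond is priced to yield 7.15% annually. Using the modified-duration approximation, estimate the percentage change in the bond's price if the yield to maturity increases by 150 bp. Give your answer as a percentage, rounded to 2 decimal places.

-6.99%

Periodic yield y = 0.0715. Modified duration first:
  t   CF        PV=CF/(1+0.0715)^t    t·PV
  1        41.25        38.4974        38.4974
  2        41.25        35.9285        71.8571
  3        41.25        33.5311       100.5932
  4        41.25        31.2936       125.1743
  5        41.25        29.2054       146.0270
  6       541.25       357.6390     2,145.8339
  Σ                    526.0950     2,627.9830
P = 526.0950; D_Mac = 4.99526 yrs; D_mod = 4.99526/(1+0.0715) = 4.66193 yrs.
ΔP/P ≈ -D_mod · Δy = -4.66193 × (+0.015) = -0.069929 = -6.9929%.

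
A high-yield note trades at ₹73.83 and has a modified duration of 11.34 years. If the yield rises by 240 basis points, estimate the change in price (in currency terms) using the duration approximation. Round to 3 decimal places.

Duration approximation: ΔP/P ≈ -D_mod · Δy = -11.34 × (+0.024) = -0.272160.
ΔP ≈ 73.83 × (-0.272160) = -20.0935728.

-₹20.094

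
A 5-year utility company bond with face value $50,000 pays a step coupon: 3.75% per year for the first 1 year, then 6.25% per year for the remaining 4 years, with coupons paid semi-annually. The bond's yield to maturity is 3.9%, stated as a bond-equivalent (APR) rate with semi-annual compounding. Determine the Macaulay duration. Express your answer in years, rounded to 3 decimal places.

4.489 years

Periodic yield y = 0.0195. Discount each cash flow and weight by its period:
  t   CF        PV=CF/(1+0.0195)^t    t·PV
  1       937.50       919.5684       919.5684
  2       937.50       901.9798     1,803.9596
  3     1,562.50     1,474.5460     4,423.6381
  4     1,562.50     1,446.3424     5,785.3694
  5     1,562.50     1,418.6781     7,093.3907
  6     1,562.50     1,391.5430     8,349.2583
  7     1,562.50     1,364.9270     9,554.4888
  8     1,562.50     1,338.8200    10,710.5598
  9     1,562.50     1,313.2123    11,818.9111
  10   51,562.50    42,507.1184   425,071.1840
  Σ                 54,076.7355   485,530.3283
Price P = Σ PV = 54,076.7355.
Macaulay duration = Σ(t·PV) / P = 485,530.3283 / 54,076.7355 = 8.97854 half-year periods.
In years: 8.97854 / 2 = 4.48927 years.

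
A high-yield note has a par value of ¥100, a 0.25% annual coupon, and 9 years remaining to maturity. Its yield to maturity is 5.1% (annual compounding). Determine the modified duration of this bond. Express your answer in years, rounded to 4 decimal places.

Periodic yield y = 0.051. First find Macaulay duration:
  t   CF        PV=CF/(1+0.051)^t    t·PV
  1         0.25         0.2379         0.2379
  2         0.25         0.2263         0.4527
  3         0.25         0.2153         0.6460
  4         0.25         0.2049         0.8196
  5         0.25         0.1950         0.9748
  6         0.25         0.1855         1.1129
  7         0.25         0.1765         1.2354
  8         0.25         0.1679         1.3434
  9       100.25        64.0708       576.6369
  Σ                     65.6801       583.4596
P = 65.6801; Macaulay duration = 583.4596 / 65.6801 = 8.88336 years.
Modified duration = D_Mac / (1 + y) = 8.88336 / 1.051 = 8.45229 years.

8.4523 years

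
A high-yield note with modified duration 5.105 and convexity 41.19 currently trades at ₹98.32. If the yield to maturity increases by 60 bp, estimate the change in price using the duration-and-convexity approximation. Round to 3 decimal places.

Duration effect: -D_mod·Δy = -5.105 × (+0.006) = -0.030630
Convexity effect: ½·C·(Δy)² = 0.5 × 41.19 × (0.006)² = +0.00074142
ΔP/P ≈ -0.030630 + 0.00074142 = -0.02988858
ΔP ≈ 98.32 × (-0.02988858) = -2.9386451856.

-₹2.939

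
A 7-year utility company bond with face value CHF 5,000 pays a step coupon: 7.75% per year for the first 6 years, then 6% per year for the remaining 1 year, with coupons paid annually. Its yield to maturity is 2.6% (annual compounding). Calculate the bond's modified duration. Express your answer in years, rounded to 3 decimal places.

Periodic yield y = 0.026. First find Macaulay duration:
  t   CF        PV=CF/(1+0.026)^t    t·PV
  1       387.50       377.6803       377.6803
  2       387.50       368.1095       736.2189
  3       387.50       358.7812     1,076.3435
  4       387.50       349.6892     1,398.7569
  5       387.50       340.8277     1,704.1386
  6       387.50       332.1908     1,993.1445
  7     5,300.00     4,428.3745    30,998.6217
  Σ                  6,555.6532    38,284.9045
P = 6,555.6532; Macaulay duration = 38,284.9045 / 6,555.6532 = 5.83998 years.
Modified duration = D_Mac / (1 + y) = 5.83998 / 1.026 = 5.69199 years.

5.692 years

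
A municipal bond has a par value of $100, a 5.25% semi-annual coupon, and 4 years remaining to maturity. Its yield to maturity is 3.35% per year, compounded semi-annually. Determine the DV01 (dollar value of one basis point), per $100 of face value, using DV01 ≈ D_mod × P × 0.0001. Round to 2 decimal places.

Periodic yield y = 0.01675.
  t   CF        PV=CF/(1+0.01675)^t    t·PV
  1        2.625         2.5818         2.5818
  2        2.625         2.5392         5.0784
  3        2.625         2.4974         7.4922
  4        2.625         2.4563         9.8250
  5        2.625         2.4158        12.0789
  6        2.625         2.3760        14.2559
  7        2.625         2.3368        16.3579
  8      102.625        89.8545       718.8358
  Σ                    107.0577       786.5060
P = 107.0577; D_Mac = 7.34656 half-year periods = 3.67328 yrs; D_mod = 3.61277 yrs.
DV01 ≈ 3.61277 × 107.0577 × 0.0001 = 0.038677.

$0.04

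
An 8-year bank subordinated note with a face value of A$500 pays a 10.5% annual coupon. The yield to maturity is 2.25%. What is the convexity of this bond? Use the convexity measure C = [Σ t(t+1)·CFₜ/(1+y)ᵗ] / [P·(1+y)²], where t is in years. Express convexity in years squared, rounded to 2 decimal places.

49.21

With y = 0.0225:
  t   CF        PV=CF/(1+0.0225)^t    t·PV        t(t+1)·PV
  1        52.50        51.3447        51.3447         102.6895
  2        52.50        50.2149       100.4298         301.2894
  3        52.50        49.1099       147.3298         589.3192
  4        52.50        48.0293       192.1171         960.5855
  5        52.50        46.9724       234.8620       1,409.1719
  6        52.50        45.9388       275.6326       1,929.4285
  7        52.50        44.9279       314.4953       2,515.9622
  8       552.50       462.4084     3,699.2675      33,293.4074
  Σ                    798.9464     5,015.4789      41,101.8537
P = 798.9464.
Convexity = Σ t(t+1)·PV / [P·(1+y)²] = 41,101.8537 / (798.9464 × 1.045506) = 49.20590.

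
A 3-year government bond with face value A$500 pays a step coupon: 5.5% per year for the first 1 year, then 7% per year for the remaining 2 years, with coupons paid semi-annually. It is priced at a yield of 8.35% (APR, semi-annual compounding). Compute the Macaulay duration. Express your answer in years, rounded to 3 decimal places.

2.782 years

Periodic yield y = 0.04175. Discount each cash flow and weight by its period:
  t   CF        PV=CF/(1+0.04175)^t    t·PV
  1        13.75        13.1989        13.1989
  2        13.75        12.6700        25.3399
  3        17.50        15.4792        46.4375
  4        17.50        14.8588        59.4352
  5        17.50        14.2633        71.3166
  6       517.50       404.8828     2,429.2966
  Σ                    475.3530     2,645.0248
Price P = Σ PV = 475.3530.
Macaulay duration = Σ(t·PV) / P = 2,645.0248 / 475.3530 = 5.56434 half-year periods.
In years: 5.56434 / 2 = 2.78217 years.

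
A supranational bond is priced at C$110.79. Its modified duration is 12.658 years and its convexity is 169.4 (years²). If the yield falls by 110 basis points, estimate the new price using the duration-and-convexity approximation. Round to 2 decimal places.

Duration effect: -D_mod·Δy = -12.658 × (-0.011) = +0.139238
Convexity effect: ½·C·(Δy)² = 0.5 × 169.4 × (-0.011)² = +0.0102487
ΔP/P ≈ +0.139238 + 0.0102487 = +0.1494867
New price ≈ 110.79 × (1 + 0.1494867) = 127.351631493.

C$127.35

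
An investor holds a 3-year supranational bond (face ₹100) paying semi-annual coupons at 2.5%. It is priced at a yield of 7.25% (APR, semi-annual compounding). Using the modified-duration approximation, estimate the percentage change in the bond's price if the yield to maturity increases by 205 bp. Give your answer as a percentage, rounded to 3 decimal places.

Periodic yield y = 0.03625. Modified duration first:
  t   CF        PV=CF/(1+0.03625)^t    t·PV
  1         1.25         1.2063         1.2063
  2         1.25         1.1641         2.3281
  3         1.25         1.1234         3.3701
  4         1.25         1.0841         4.3362
  5         1.25         1.0461         5.2307
  6       101.25        81.7726       490.6356
  Σ                     87.3965       507.1069
P = 87.3965; D_Mac = 5.80237 half-year periods = 2.90119 yrs; D_mod = 2.90119/(1+0.03625) = 2.79970 yrs.
ΔP/P ≈ -D_mod · Δy = -2.79970 × (+0.0205) = -0.057394 = -5.7394%.

-5.739%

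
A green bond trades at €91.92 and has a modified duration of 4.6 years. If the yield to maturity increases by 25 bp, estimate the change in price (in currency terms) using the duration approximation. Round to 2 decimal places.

-€1.06

Duration approximation: ΔP/P ≈ -D_mod · Δy = -4.6 × (+0.0025) = -0.011500.
ΔP ≈ 91.92 × (-0.011500) = -1.05708.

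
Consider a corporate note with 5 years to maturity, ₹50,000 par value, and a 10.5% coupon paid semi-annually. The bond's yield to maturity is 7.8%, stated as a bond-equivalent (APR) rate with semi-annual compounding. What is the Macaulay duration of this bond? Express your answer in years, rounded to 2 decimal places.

Periodic yield y = 0.039. Discount each cash flow and weight by its period:
  t   CF        PV=CF/(1+0.039)^t    t·PV
  1     2,625.00     2,526.4678     2,526.4678
  2     2,625.00     2,431.6340     4,863.2681
  3     2,625.00     2,340.3600     7,021.0800
  4     2,625.00     2,252.5120     9,010.0481
  5     2,625.00     2,167.9615    10,839.8076
  6     2,625.00     2,086.5847    12,519.5083
  7     2,625.00     2,008.2625    14,057.8374
  8     2,625.00     1,932.8802    15,463.0412
  9     2,625.00     1,860.3274    16,742.9465
  10   52,625.00    35,895.2211   358,952.2114
  Σ                 55,502.2112   451,996.2163
Price P = Σ PV = 55,502.2112.
Macaulay duration = Σ(t·PV) / P = 451,996.2163 / 55,502.2112 = 8.14375 half-year periods.
In years: 8.14375 / 2 = 4.07188 years.

4.07 years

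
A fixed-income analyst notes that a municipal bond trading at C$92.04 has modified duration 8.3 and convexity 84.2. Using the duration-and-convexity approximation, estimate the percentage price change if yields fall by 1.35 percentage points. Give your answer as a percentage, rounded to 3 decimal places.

Duration effect: -D_mod·Δy = -8.3 × (-0.0135) = +0.112050
Convexity effect: ½·C·(Δy)² = 0.5 × 84.2 × (-0.0135)² = +0.007672725
ΔP/P ≈ +0.112050 + 0.007672725 = +0.119722725
= +11.9722725%.

+11.972%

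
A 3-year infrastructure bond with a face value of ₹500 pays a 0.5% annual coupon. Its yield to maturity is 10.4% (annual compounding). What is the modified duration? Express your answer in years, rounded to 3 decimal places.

2.702 years

Periodic yield y = 0.104. First find Macaulay duration:
  t   CF        PV=CF/(1+0.104)^t    t·PV
  1         2.50         2.2645         2.2645
  2         2.50         2.0512         4.1023
  3       502.50       373.4469     1,120.3407
  Σ                    377.7626     1,126.7075
P = 377.7626; Macaulay duration = 1,126.7075 / 377.7626 = 2.98258 years.
Modified duration = D_Mac / (1 + y) = 2.98258 / 1.104 = 2.70161 years.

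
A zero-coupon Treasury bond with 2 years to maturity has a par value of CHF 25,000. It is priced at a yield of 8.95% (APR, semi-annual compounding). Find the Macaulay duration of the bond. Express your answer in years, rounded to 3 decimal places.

A zero-coupon bond has a single cash flow at maturity, so its Macaulay duration equals its maturity: 2 years.
(Equivalently: 4 semi-annual periods ÷ 2 = 2 years.)

2.000 years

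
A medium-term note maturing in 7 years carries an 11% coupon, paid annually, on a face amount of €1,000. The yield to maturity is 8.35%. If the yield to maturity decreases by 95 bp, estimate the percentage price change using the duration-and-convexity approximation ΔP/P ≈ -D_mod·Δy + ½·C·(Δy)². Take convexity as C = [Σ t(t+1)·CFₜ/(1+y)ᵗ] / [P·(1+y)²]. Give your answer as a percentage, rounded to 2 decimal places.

+4.84%

With y = 0.0835:
  t   CF        PV=CF/(1+0.0835)^t    t·PV        t(t+1)·PV
  1       110.00       101.5228       101.5228         203.0457
  2       110.00        93.6990       187.3980         562.1939
  3       110.00        86.4781       259.4342       1,037.7367
  4       110.00        79.8136       319.2545       1,596.2724
  5       110.00        73.6628       368.3139       2,209.8834
  6       110.00        67.9860       407.9157       2,855.4100
  7     1,110.00       633.1703     4,432.1924      35,457.5396
  Σ                  1,136.3326     6,076.0315      43,922.0817
P = 1,136.3326; D_Mac = 5.34705 yrs; D_mod = 4.93498 yrs; C = 32.92453.
Duration effect: -4.93498 × (-0.0095) = +0.046882
Convexity effect: 0.5 × 32.92453 × (-0.0095)² = +0.0014857
ΔP/P ≈ +0.046882 + 0.0014857 = +0.048368 = +4.8368%.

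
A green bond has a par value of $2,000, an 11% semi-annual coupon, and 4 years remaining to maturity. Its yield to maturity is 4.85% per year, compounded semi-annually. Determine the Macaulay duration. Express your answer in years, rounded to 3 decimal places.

Periodic yield y = 0.02425. Discount each cash flow and weight by its period:
  t   CF        PV=CF/(1+0.02425)^t    t·PV
  1       110.00       107.3957       107.3957
  2       110.00       104.8530       209.7059
  3       110.00       102.3705       307.1115
  4       110.00        99.9468       399.7871
  5       110.00        97.5805       487.9023
  6       110.00        95.2702       571.6209
  7       110.00        93.0145       651.1018
  8     2,110.00     1,741.9459    13,935.5676
  Σ                  2,442.3770    16,670.1927
Price P = Σ PV = 2,442.3770.
Macaulay duration = Σ(t·PV) / P = 16,670.1927 / 2,442.3770 = 6.82540 half-year periods.
In years: 6.82540 / 2 = 3.41270 years.

3.413 years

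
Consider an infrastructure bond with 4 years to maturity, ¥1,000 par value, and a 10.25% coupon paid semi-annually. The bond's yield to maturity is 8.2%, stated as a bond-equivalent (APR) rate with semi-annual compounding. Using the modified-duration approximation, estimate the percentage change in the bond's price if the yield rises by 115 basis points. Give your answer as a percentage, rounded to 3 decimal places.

-3.760%

Periodic yield y = 0.041. Modified duration first:
  t   CF        PV=CF/(1+0.041)^t    t·PV
  1        51.25        49.2315        49.2315
  2        51.25        47.2925        94.5850
  3        51.25        45.4299       136.2897
  4        51.25        43.6406       174.5625
  5        51.25        41.9218       209.6091
  6        51.25        40.2707       241.6244
  7        51.25        38.6847       270.7926
  8     1,051.25       762.2548     6,098.0385
  Σ                  1,068.7266     7,274.7333
P = 1,068.7266; D_Mac = 6.80692 half-year periods = 3.40346 yrs; D_mod = 3.40346/(1+0.041) = 3.26941 yrs.
ΔP/P ≈ -D_mod · Δy = -3.26941 × (+0.0115) = -0.037598 = -3.7598%.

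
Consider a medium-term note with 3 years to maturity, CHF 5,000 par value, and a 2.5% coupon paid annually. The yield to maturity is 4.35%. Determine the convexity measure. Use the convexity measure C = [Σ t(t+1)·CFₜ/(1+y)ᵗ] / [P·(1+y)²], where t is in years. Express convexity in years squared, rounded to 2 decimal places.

10.66

With y = 0.0435:
  t   CF        PV=CF/(1+0.0435)^t    t·PV        t(t+1)·PV
  1       125.00       119.7892       119.7892         239.5783
  2       125.00       114.7956       229.5911         688.7734
  3     5,125.00     4,510.4151    13,531.2452      54,124.9808
  Σ                  4,744.9998    13,880.6255      55,053.3326
P = 4,744.9998.
Convexity = Σ t(t+1)·PV / [P·(1+y)²] = 55,053.3326 / (4,744.9998 × 1.088892) = 10.65522.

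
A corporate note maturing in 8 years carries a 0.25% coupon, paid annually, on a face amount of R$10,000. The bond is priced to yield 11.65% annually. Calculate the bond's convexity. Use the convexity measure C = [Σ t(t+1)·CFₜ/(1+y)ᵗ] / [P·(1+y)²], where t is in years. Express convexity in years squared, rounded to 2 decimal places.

56.63

With y = 0.1165:
  t   CF        PV=CF/(1+0.1165)^t    t·PV        t(t+1)·PV
  1        25.00        22.3914        22.3914          44.7828
  2        25.00        20.0550        40.1100         120.3300
  3        25.00        17.9624        53.8871         215.5485
  4        25.00        16.0881        64.3525         321.7623
  5        25.00        14.4094        72.0471         432.2825
  6        25.00        12.9059        77.4353         542.0470
  7        25.00        11.5592        80.9146         647.3169
  8    10,025.00     4,151.5910    33,212.7280     298,914.5522
  Σ                  4,266.9624    33,623.8660     301,238.6221
P = 4,266.9624.
Convexity = Σ t(t+1)·PV / [P·(1+y)²] = 301,238.6221 / (4,266.9624 × 1.246572) = 56.63363.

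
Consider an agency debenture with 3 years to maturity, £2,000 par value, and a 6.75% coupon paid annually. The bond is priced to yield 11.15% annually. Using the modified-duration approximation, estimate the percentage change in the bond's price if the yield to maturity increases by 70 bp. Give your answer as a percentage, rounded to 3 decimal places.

-1.765%

Periodic yield y = 0.1115. Modified duration first:
  t   CF        PV=CF/(1+0.1115)^t    t·PV
  1       135.00       121.4575       121.4575
  2       135.00       109.2735       218.5470
  3     2,135.00     1,554.7819     4,664.3457
  Σ                  1,785.5129     5,004.3502
P = 1,785.5129; D_Mac = 2.80275 yrs; D_mod = 2.80275/(1+0.1115) = 2.52159 yrs.
ΔP/P ≈ -D_mod · Δy = -2.52159 × (+0.007) = -0.017651 = -1.7651%.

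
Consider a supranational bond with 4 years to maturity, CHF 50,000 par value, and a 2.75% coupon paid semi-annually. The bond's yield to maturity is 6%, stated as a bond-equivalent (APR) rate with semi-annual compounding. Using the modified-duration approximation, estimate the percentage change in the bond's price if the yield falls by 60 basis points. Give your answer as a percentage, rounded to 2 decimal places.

Periodic yield y = 0.03. Modified duration first:
  t   CF        PV=CF/(1+0.03)^t    t·PV
  1       687.50       667.4757       667.4757
  2       687.50       648.0347     1,296.0694
  3       687.50       629.1599     1,887.4797
  4       687.50       610.8348     2,443.3394
  5       687.50       593.0435     2,965.2177
  6       687.50       575.7704     3,454.6226
  7       687.50       559.0004     3,913.0029
  8    50,687.50    40,013.1806   320,105.4445
  Σ                 44,296.5001   336,732.6518
P = 44,296.5001; D_Mac = 7.60179 half-year periods = 3.80089 yrs; D_mod = 3.80089/(1+0.03) = 3.69019 yrs.
ΔP/P ≈ -D_mod · Δy = -3.69019 × (-0.006) = +0.022141 = +2.2141%.

+2.21%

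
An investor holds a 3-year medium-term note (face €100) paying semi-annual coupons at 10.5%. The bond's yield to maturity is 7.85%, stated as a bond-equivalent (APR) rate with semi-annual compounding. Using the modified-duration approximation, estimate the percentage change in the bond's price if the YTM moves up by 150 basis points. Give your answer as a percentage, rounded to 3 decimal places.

-3.844%

Periodic yield y = 0.03925. Modified duration first:
  t   CF        PV=CF/(1+0.03925)^t    t·PV
  1         5.25         5.0517         5.0517
  2         5.25         4.8609         9.7219
  3         5.25         4.6773        14.0320
  4         5.25         4.5007        18.0028
  5         5.25         4.3307        21.6536
  6       105.25        83.5414       501.2486
  Σ                    106.9628       569.7105
P = 106.9628; D_Mac = 5.32625 half-year periods = 2.66312 yrs; D_mod = 2.66312/(1+0.03925) = 2.56254 yrs.
ΔP/P ≈ -D_mod · Δy = -2.56254 × (+0.015) = -0.038438 = -3.8438%.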